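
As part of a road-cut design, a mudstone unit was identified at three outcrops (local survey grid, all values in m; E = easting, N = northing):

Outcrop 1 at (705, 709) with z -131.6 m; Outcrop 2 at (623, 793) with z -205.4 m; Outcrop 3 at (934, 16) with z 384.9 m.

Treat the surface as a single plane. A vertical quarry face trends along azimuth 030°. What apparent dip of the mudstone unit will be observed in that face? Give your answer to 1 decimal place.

25.8°

Two edge vectors: Outcrop 1→Outcrop 2 = (-82, 84, -73.8), Outcrop 1→Outcrop 3 = (229, -693, 516.5).
Normal n = (Outcrop 1→Outcrop 2) × (Outcrop 1→Outcrop 3) = (-7757.4, 25452.8, 37590).
So ∂z/∂E = −n_x/n_z = 0.20637 and ∂z/∂N = −n_y/n_z = −0.67712.
Unit vector along 030° is (sin 30°, cos 30°) = (0.5000, 0.8660).
Slope in that direction = a·(0.5000) + b·(0.8660) = −0.48322.
Apparent dip = arctan|0.48322| = 25.8° (true dip is 35.3°, so apparent ≤ true as expected).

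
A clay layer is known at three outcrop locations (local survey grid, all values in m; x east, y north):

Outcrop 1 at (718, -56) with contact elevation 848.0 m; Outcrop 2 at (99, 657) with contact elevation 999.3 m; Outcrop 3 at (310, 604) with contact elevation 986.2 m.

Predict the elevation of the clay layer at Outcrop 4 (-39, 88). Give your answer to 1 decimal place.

885.7 m

Let the plane be z = a·x + b·y + c.
Outcrop 2−Outcrop 1: −619a + 713b = 151.3;  Outcrop 3−Outcrop 1: −408a + 660b = 138.2.
Solving gives a = −0.01123, b = 0.20245.
Then c = 848 − a·718 − b·-56 = 867.40.
At (-39, 88): z = 0.4 + 17.8 + 867.40 = 885.7 m.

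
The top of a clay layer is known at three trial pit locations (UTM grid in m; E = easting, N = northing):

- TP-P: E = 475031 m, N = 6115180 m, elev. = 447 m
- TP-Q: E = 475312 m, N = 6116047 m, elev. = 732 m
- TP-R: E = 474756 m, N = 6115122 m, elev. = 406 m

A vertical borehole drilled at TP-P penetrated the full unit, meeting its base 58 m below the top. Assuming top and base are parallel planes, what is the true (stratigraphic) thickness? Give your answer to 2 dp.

Let the plane be z = a·E + b·N + c.
TP-Q−TP-P: 281a + 867b = 285;  TP-R−TP-P: −275a − 58b = −41.
Solving gives a = 0.08561, b = 0.30097.
|∇z| = √(a²+b²) = 0.31291, so dip δ = arctan(0.31291) = 17.38°.
True thickness = vertical thickness × cos δ = 58 × cos 17.38° = 55.35 m.

55.35 m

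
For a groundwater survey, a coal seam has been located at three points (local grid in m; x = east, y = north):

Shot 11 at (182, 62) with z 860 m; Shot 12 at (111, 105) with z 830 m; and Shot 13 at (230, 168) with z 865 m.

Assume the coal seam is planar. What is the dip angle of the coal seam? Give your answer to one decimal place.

Let the plane be z = a·x + b·y + c.
Shot 12−Shot 11: −71a + 43b = −30;  Shot 13−Shot 11: 48a + 106b = 5.
Solving gives a = 0.35401, b = −0.11314.
Gradient magnitude |∇z| = √(a² + b²) = √(0.12533 + 0.01280) = 0.37165.
True dip = arctan(0.37165) = 20.4°, dipping toward WNW (azimuth ≈ 288°).

20.4°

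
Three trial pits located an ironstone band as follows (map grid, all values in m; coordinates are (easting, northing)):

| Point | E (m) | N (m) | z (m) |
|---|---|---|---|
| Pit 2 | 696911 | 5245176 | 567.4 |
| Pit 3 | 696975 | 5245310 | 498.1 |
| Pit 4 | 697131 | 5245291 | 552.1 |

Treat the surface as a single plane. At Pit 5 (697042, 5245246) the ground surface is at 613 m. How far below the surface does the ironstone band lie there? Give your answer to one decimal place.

Let the plane be z = a·E + b·N + c.
Pit 3−Pit 2: 64a + 134b = −69.3;  Pit 4−Pit 2: 220a + 115b = −15.3.
Solving gives a = 0.267599458, b = −0.644972875.
Then c = 567.4 − a·696911 − b·5245176 = 3197070.64.
At (697042, 5245246): z_contact = 186528.06 − 3383041.39 + 3197070.64 = 557.31 m.
Depth below ground = 613 − 557.31 = 55.7 m.

55.7 m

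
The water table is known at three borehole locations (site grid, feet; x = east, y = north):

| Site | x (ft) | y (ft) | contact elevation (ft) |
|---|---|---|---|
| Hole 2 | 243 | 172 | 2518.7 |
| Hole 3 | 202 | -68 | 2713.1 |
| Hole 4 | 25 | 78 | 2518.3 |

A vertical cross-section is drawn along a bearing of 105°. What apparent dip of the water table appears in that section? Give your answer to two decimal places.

30.65°

Let the plane be z = a·x + b·y + c.
Hole 3−Hole 2: −41a − 240b = 194.4;  Hole 4−Hole 2: −218a − 94b = −0.4.
Solving gives a = 0.37902, b = −0.87475.
Unit vector along 105° is (sin 105°, cos 105°) = (0.9659, -0.2588).
Slope in that direction = a·(0.9659) + b·(-0.2588) = 0.59251.
Apparent dip = arctan|0.59251| = 30.65° (true dip is 43.6°, so apparent ≤ true as expected).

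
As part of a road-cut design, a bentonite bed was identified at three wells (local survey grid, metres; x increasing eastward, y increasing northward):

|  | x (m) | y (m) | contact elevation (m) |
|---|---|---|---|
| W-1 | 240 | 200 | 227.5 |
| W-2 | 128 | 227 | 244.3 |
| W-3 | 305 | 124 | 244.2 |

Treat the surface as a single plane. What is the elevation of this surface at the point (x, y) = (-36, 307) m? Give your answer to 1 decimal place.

251.2 m

Two edge vectors: W-1→W-2 = (-112, 27, 16.8), W-1→W-3 = (65, -76, 16.7).
Normal n = (W-1→W-2) × (W-1→W-3) = (1727.7, 2962.4, 6757).
So ∂z/∂x = −n_x/n_z = −0.25569 and ∂z/∂y = −n_y/n_z = −0.43842.
Intercept c from W-1: 227.5 + 61.37 + 87.68 = 376.55.
At (-36, 307): z = 9.2 − 134.6 + 376.55 = 251.2 m.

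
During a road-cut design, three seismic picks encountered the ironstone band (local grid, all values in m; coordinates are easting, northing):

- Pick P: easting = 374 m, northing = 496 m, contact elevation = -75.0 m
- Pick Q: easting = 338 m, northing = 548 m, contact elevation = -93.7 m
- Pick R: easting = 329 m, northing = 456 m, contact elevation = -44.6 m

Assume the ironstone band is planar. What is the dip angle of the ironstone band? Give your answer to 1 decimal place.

Let the plane be z = a·easting + b·northing + c.
Pick Q−Pick P: −36a + 52b = −18.7;  Pick R−Pick P: −45a − 40b = 30.4.
Solving gives a = −0.22032, b = −0.51214.
Gradient magnitude |∇z| = √(a² + b²) = √(0.04854 + 0.26229) = 0.55752.
True dip = arctan(0.55752) = 29.1°, dipping toward NNE (azimuth ≈ 023°).

29.1°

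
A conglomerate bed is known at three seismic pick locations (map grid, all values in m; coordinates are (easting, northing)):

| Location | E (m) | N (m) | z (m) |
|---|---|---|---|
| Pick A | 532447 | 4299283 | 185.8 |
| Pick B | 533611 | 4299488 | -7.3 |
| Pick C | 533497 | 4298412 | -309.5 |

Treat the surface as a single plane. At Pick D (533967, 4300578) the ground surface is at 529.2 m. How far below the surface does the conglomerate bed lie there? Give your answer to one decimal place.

Two edge vectors: Pick A→Pick B = (1164, 205, -193.1), Pick A→Pick C = (1050, -871, -495.3).
Normal n = (Pick A→Pick B) × (Pick A→Pick C) = (-269726.6, 373774.2, -1229094).
So ∂z/∂E = −n_x/n_z = −0.219451564 and ∂z/∂N = −n_y/n_z = 0.304105463.
Intercept c from Pick A: 185.8 + 116846.33 − 1307435.45 = −1190403.32.
At (533967, 4300578): z_contact = −117179.89 + 1307829.26 − 1190403.32 = 246.05 m.
Depth below ground = 529.2 − 246.05 = 283.1 m.

283.1 m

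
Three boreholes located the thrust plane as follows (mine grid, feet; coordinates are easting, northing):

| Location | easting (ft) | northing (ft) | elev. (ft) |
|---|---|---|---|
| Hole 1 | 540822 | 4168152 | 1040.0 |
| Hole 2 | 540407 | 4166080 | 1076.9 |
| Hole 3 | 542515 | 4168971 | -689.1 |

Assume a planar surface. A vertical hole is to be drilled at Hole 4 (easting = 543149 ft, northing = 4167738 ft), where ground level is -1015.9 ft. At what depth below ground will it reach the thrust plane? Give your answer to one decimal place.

Two edge vectors: Hole 1→Hole 2 = (-415, -2072, 36.9), Hole 1→Hole 3 = (1693, 819, -1729.1).
Normal n = (Hole 1→Hole 2) × (Hole 1→Hole 3) = (3552474.1, -655104.8, 3168011).
So ∂z/∂easting = −n_x/n_z = −1.121357880 and ∂z/∂northing = −n_y/n_z = 0.206787413.
Intercept c from Hole 1: 1040 + 606455.01 − 861921.37 = −254426.36.
At (543149, 4167738): z_contact = −609064.41 + 861835.76 − 254426.36 = -1655.01 ft.
Depth below ground = -1015.9 − (-1655.01) = 639.1 ft.

639.1 ft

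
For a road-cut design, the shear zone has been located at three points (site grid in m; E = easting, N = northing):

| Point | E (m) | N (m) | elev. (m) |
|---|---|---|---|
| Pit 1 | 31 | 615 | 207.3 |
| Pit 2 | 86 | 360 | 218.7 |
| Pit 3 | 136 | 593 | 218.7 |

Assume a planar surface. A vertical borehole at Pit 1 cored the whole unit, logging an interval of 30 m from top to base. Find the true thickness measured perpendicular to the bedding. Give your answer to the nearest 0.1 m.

Let the plane be z = a·E + b·N + c.
Pit 2−Pit 1: 55a − 255b = 11.4;  Pit 3−Pit 1: 105a − 22b = 11.4.
Solving gives a = 0.10390, b = −0.02230.
|∇z| = √(a²+b²) = 0.10627, so dip δ = arctan(0.10627) = 6.07°.
True thickness = vertical thickness × cos δ = 30 × cos 6.07° = 29.8 m.

29.8 m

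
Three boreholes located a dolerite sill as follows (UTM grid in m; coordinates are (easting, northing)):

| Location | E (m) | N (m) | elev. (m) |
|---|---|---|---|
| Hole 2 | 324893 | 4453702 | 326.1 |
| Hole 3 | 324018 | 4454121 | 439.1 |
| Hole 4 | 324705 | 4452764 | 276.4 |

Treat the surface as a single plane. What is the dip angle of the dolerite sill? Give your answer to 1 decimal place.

6.8°

Let the plane be z = a·E + b·N + c.
Hole 3−Hole 2: −875a + 419b = 113;  Hole 4−Hole 2: −188a − 938b = −49.7.
Solving gives a = −0.09468, b = 0.07196.
Gradient magnitude |∇z| = √(a² + b²) = √(0.00896 + 0.00518) = 0.11893.
True dip = arctan(0.11893) = 6.8°, dipping toward SE (azimuth ≈ 127°).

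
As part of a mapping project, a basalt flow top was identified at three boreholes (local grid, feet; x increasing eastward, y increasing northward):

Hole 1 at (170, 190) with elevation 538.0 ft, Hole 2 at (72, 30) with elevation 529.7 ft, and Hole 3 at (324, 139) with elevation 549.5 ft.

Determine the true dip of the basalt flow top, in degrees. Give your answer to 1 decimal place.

Let the plane be z = a·x + b·y + c.
Hole 2−Hole 1: −98a − 160b = −8.3;  Hole 3−Hole 1: 154a − 51b = 11.5.
Solving gives a = 0.07636, b = 0.00510.
Gradient magnitude |∇z| = √(a² + b²) = √(0.00583 + 0.00003) = 0.07654.
True dip = arctan(0.07654) = 4.4°, dipping toward W (azimuth ≈ 266°).

4.4°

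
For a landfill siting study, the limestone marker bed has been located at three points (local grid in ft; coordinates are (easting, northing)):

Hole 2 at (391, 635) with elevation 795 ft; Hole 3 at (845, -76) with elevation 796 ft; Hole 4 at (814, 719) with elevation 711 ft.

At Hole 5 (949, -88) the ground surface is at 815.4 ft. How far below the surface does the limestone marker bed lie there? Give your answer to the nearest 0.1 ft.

36.3 ft

Let the plane be z = a·E + b·N + c.
Hole 3−Hole 2: 454a − 711b = 1;  Hole 4−Hole 2: 423a + 84b = −84.
Solving gives a = −0.17599, b = −0.11378.
Then c = 795 − a·391 − b·635 = 936.06.
At (949, -88): z_contact = −167.01 + 10.01 + 936.06 = 779.06 ft.
Depth below ground = 815.4 − 779.06 = 36.3 ft.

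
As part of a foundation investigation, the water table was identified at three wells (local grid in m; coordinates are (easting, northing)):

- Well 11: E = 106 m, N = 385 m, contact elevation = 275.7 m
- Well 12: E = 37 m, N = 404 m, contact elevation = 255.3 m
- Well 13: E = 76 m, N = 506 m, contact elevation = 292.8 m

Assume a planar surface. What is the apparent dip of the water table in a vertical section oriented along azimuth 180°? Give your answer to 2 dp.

12.97°

Let the plane be z = a·E + b·N + c.
Well 12−Well 11: −69a + 19b = −20.4;  Well 13−Well 11: −30a + 121b = 17.1.
Solving gives a = 0.35908, b = 0.23035.
Unit vector along 180° is (sin 180°, cos 180°) = (0.0000, -1.0000).
Slope in that direction = a·(0.0000) + b·(-1.0000) = −0.23035.
Apparent dip = arctan|0.23035| = 12.97° (true dip is 23.1°, so apparent ≤ true as expected).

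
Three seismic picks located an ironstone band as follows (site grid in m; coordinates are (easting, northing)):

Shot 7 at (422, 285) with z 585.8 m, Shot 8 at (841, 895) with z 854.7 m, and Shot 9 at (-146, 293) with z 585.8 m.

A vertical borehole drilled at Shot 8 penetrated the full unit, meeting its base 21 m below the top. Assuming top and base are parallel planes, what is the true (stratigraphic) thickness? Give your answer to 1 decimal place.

19.2 m

Let the plane be z = a·E + b·N + c.
Shot 8−Shot 7: 419a + 610b = 268.9;  Shot 9−Shot 7: −568a + 8b = 0.
Solving gives a = 0.00615, b = 0.43660.
|∇z| = √(a²+b²) = 0.43664, so dip δ = arctan(0.43664) = 23.59°.
True thickness = vertical thickness × cos δ = 21 × cos 23.59° = 19.2 m.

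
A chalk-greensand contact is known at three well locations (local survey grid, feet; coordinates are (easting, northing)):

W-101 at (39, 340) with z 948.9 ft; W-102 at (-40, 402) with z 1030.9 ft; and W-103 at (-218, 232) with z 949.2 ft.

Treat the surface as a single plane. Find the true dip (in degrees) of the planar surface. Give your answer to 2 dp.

43.04°

Two edge vectors: W-101→W-102 = (-79, 62, 82), W-101→W-103 = (-257, -108, 0.3).
Normal n = (W-101→W-102) × (W-101→W-103) = (8874.6, -21050.3, 24466).
So ∂z/∂E = −n_x/n_z = −0.36273 and ∂z/∂N = −n_y/n_z = 0.86039.
Gradient magnitude |∇z| = √(a² + b²) = √(0.13157 + 0.74027) = 0.93373.
True dip = arctan(0.93373) = 43.04°, dipping toward SSE (azimuth ≈ 157°).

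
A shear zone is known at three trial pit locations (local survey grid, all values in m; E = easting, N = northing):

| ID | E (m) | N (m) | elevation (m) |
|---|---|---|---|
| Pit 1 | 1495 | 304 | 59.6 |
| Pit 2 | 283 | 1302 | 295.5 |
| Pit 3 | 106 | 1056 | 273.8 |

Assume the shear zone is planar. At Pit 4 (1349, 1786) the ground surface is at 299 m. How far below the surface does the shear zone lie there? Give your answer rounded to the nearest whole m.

16 m

Two edge vectors: Pit 1→Pit 2 = (-1212, 998, 235.9), Pit 1→Pit 3 = (-1389, 752, 214.2).
Normal n = (Pit 1→Pit 2) × (Pit 1→Pit 3) = (36374.8, -68054.7, 474798).
So ∂z/∂E = −n_x/n_z = −0.07661 and ∂z/∂N = −n_y/n_z = 0.14333.
Intercept c from Pit 1: 59.6 + 114.53 − 43.57 = 130.56.
At (1349, 1786): z_contact = −103.3 + 256.0 + 130.56 = 283.2 m.
Depth below ground = 299 − 283.2 = 16 m.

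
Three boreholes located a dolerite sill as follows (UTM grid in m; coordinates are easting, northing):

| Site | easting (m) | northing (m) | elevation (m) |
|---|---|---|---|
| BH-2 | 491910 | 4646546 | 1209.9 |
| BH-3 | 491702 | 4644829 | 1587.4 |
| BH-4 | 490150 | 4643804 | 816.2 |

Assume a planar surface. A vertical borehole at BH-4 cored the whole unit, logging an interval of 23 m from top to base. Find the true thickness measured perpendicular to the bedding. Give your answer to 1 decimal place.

Let the plane be z = a·easting + b·northing + c.
BH-3−BH-2: −208a − 1717b = 377.5;  BH-4−BH-2: −1760a − 2742b = −393.7.
Solving gives a = 0.69795, b = −0.30441.
|∇z| = √(a²+b²) = 0.76145, so dip δ = arctan(0.76145) = 37.29°.
True thickness = vertical thickness × cos δ = 23 × cos 37.29° = 18.3 m.

18.3 m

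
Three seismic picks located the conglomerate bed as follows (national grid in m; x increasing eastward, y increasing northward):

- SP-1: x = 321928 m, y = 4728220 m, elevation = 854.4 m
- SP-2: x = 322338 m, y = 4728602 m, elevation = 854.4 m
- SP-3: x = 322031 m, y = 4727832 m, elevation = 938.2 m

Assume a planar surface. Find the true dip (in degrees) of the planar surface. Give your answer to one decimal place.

Let the plane be z = a·x + b·y + c.
SP-2−SP-1: 410a + 382b = 0;  SP-3−SP-1: 103a − 388b = 83.8.
Solving gives a = 0.16133, b = −0.17315.
Gradient magnitude |∇z| = √(a² + b²) = √(0.02603 + 0.02998) = 0.23666.
True dip = arctan(0.23666) = 13.3°, dipping toward NW (azimuth ≈ 317°).

13.3°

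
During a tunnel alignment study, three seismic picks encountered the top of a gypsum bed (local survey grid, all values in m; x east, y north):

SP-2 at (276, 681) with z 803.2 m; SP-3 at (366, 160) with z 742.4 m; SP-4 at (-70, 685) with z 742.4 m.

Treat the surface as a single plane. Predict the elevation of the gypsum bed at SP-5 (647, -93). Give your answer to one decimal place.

755.0 m

Two edge vectors: SP-2→SP-3 = (90, -521, -60.8), SP-2→SP-4 = (-346, 4, -60.8).
Normal n = (SP-2→SP-3) × (SP-2→SP-4) = (31920, 26508.8, -179906).
So ∂z/∂x = −n_x/n_z = 0.17743 and ∂z/∂y = −n_y/n_z = 0.14735.
Intercept c from SP-2: 803.2 − 48.97 − 100.34 = 653.89.
At (647, -93): z = 114.8 − 13.7 + 653.89 = 755.0 m.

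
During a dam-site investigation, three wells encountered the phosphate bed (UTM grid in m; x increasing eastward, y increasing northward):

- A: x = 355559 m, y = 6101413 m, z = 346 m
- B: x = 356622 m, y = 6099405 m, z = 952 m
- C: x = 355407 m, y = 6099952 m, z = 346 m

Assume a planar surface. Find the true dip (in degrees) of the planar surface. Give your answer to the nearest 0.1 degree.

Two edge vectors: A→B = (1063, -2008, 606), A→C = (-152, -1461, 0).
Normal n = (A→B) × (A→C) = (885366, -92112, -1858259).
So ∂z/∂x = −n_x/n_z = 0.47645 and ∂z/∂y = −n_y/n_z = −0.04957.
Gradient magnitude |∇z| = √(a² + b²) = √(0.22700 + 0.00246) = 0.47902.
True dip = arctan(0.47902) = 25.6°, dipping toward W (azimuth ≈ 276°).

25.6°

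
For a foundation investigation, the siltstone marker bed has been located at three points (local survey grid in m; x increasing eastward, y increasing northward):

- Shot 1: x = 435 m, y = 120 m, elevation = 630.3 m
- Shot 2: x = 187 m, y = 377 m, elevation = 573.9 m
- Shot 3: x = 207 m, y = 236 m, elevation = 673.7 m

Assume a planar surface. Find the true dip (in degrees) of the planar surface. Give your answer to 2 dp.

44.70°

Let the plane be z = a·x + b·y + c.
Shot 2−Shot 1: −248a + 257b = −56.4;  Shot 3−Shot 1: −228a + 116b = 43.4.
Solving gives a = −0.59327, b = −0.79195.
Gradient magnitude |∇z| = √(a² + b²) = √(0.35197 + 0.62719) = 0.98953.
True dip = arctan(0.98953) = 44.70°, dipping toward NE (azimuth ≈ 037°).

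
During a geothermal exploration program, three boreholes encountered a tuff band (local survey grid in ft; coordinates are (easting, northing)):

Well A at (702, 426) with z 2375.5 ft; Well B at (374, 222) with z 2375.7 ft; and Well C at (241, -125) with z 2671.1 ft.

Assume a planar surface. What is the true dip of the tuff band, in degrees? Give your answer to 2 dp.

52.76°

Two edge vectors: Well A→Well B = (-328, -204, 0.2), Well A→Well C = (-461, -551, 295.6).
Normal n = (Well A→Well B) × (Well A→Well C) = (-60192.2, 96864.6, 86684).
So ∂z/∂E = −n_x/n_z = 0.69439 and ∂z/∂N = −n_y/n_z = −1.11744.
Gradient magnitude |∇z| = √(a² + b²) = √(0.48217 + 1.24868) = 1.31562.
True dip = arctan(1.31562) = 52.76°, dipping toward NNW (azimuth ≈ 328°).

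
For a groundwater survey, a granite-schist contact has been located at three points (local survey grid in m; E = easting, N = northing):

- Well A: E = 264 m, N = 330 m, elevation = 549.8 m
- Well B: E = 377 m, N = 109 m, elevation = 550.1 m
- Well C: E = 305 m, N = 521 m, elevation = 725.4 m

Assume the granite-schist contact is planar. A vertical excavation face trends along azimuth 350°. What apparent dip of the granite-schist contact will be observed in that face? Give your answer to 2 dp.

Two edge vectors: Well A→Well B = (113, -221, 0.3), Well A→Well C = (41, 191, 175.6).
Normal n = (Well A→Well B) × (Well A→Well C) = (-38864.9, -19830.5, 30644).
So ∂z/∂E = −n_x/n_z = 1.26827 and ∂z/∂N = −n_y/n_z = 0.64713.
Unit vector along 350° is (sin 350°, cos 350°) = (-0.1736, 0.9848).
Slope in that direction = a·(-0.1736) + b·(0.9848) = 0.41706.
Apparent dip = arctan|0.41706| = 22.64° (true dip is 54.9°, so apparent ≤ true as expected).

22.64°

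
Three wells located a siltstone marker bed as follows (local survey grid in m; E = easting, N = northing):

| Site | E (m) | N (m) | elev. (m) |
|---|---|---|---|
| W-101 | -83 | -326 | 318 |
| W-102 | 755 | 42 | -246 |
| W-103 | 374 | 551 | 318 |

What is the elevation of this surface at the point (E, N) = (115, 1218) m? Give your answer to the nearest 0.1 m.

847.4 m

Let the plane be z = a·E + b·N + c.
W-102−W-101: 838a + 368b = −564;  W-103−W-101: 457a + 877b = 0.
Solving gives a = −0.872745, b = 0.454783.
Then c = 318 − a·-83 − b·-326 = 393.82.
At (115, 1218): z = −100.4 + 553.9 + 393.82 = 847.4 m.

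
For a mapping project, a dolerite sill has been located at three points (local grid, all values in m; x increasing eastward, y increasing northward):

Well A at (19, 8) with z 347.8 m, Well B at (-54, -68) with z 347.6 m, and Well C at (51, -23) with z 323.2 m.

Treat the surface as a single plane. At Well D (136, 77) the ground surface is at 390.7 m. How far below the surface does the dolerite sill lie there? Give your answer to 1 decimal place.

62.9 m

Let the plane be z = a·x + b·y + c.
Well B−Well A: −73a − 76b = −0.2;  Well C−Well A: 32a − 31b = −24.6.
Solving gives a = −0.39689, b = 0.38386.
Then c = 347.8 − a·19 − b·8 = 352.27.
At (136, 77): z_contact = −53.98 + 29.56 + 352.27 = 327.85 m.
Depth below ground = 390.7 − 327.85 = 62.9 m.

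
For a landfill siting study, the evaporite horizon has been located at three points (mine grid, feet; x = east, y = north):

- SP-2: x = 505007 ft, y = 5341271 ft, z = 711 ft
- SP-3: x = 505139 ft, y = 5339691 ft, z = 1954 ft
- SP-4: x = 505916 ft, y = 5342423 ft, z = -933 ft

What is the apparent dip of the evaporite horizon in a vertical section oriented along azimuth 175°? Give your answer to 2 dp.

Let the plane be z = a·x + b·y + c.
SP-3−SP-2: 132a − 1580b = 1243;  SP-4−SP-2: 909a + 1152b = −1644.
Solving gives a = −0.73386, b = −0.84802.
Unit vector along 175° is (sin 175°, cos 175°) = (0.0872, -0.9962).
Slope in that direction = a·(0.0872) + b·(-0.9962) = 0.78083.
Apparent dip = arctan|0.78083| = 37.98° (true dip is 48.3°, so apparent ≤ true as expected).

37.98°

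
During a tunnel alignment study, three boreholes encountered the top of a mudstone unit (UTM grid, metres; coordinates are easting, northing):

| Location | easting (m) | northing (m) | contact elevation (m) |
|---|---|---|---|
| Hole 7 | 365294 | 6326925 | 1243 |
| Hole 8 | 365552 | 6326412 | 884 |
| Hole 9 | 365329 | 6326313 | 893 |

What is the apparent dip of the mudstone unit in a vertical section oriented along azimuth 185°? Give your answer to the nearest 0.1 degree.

27.9°

Two edge vectors: Hole 7→Hole 8 = (258, -513, -359), Hole 7→Hole 9 = (35, -612, -350).
Normal n = (Hole 7→Hole 8) × (Hole 7→Hole 9) = (-40158, 77735, -139941).
So ∂z/∂easting = −n_x/n_z = −0.28696 and ∂z/∂northing = −n_y/n_z = 0.55548.
Unit vector along 185° is (sin 185°, cos 185°) = (-0.0872, -0.9962).
Slope in that direction = a·(-0.0872) + b·(-0.9962) = −0.52836.
Apparent dip = arctan|0.52836| = 27.9° (true dip is 32.0°, so apparent ≤ true as expected).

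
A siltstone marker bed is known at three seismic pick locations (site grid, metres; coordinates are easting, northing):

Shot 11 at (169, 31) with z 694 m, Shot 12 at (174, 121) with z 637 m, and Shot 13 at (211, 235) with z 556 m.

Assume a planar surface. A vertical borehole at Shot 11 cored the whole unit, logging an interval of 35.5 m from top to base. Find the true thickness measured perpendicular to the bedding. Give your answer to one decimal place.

29.3 m

Two edge vectors: Shot 11→Shot 12 = (5, 90, -57), Shot 11→Shot 13 = (42, 204, -138).
Normal n = (Shot 11→Shot 12) × (Shot 11→Shot 13) = (-792, -1704, -2760).
So ∂z/∂easting = −n_x/n_z = −0.28696 and ∂z/∂northing = −n_y/n_z = −0.61739.
|∇z| = √(a²+b²) = 0.68082, so dip δ = arctan(0.68082) = 34.25°.
True thickness = vertical thickness × cos δ = 35.5 × cos 34.25° = 29.3 m.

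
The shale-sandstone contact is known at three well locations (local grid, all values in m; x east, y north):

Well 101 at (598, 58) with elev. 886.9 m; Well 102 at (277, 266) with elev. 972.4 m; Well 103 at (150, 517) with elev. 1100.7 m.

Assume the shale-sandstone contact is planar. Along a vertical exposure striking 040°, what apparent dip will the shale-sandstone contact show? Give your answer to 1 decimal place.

Let the plane be z = a·x + b·y + c.
Well 102−Well 101: −321a + 208b = 85.5;  Well 103−Well 101: −448a + 459b = 213.8.
Solving gives a = 0.09650, b = 0.55998.
Unit vector along 040° is (sin 40°, cos 40°) = (0.6428, 0.7660).
Slope in that direction = a·(0.6428) + b·(0.7660) = 0.49100.
Apparent dip = arctan|0.49100| = 26.2° (true dip is 29.6°, so apparent ≤ true as expected).

26.2°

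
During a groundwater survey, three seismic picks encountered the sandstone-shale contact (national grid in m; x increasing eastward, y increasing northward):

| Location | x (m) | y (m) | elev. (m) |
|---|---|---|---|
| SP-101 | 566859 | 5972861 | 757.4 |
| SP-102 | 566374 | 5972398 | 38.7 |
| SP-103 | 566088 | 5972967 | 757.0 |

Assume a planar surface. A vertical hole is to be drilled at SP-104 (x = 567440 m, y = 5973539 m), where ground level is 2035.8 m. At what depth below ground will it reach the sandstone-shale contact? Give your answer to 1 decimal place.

Two edge vectors: SP-101→SP-102 = (-485, -463, -718.7), SP-101→SP-103 = (-771, 106, -0.4).
Normal n = (SP-101→SP-102) × (SP-101→SP-103) = (76367.4, 553923.7, -408383).
So ∂z/∂x = −n_x/n_z = 0.186999459 and ∂z/∂y = −n_y/n_z = 1.356382856.
Intercept c from SP-101: 757.4 − 106002.33 − 8101486.26 = −8206731.19.
At (567440, 5973539): z_contact = 106110.97 + 8102405.89 − 8206731.19 = 1785.67 m.
Depth below ground = 2035.8 − 1785.67 = 250.1 m.

250.1 m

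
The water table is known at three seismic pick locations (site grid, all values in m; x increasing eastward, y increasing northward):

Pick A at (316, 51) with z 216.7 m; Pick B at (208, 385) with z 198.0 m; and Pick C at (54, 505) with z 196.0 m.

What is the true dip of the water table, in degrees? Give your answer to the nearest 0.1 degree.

Let the plane be z = a·x + b·y + c.
Pick B−Pick A: −108a + 334b = −18.7;  Pick C−Pick A: −262a + 454b = −20.7.
Solving gives a = −0.04096, b = −0.06923.
Gradient magnitude |∇z| = √(a² + b²) = √(0.00168 + 0.00479) = 0.08044.
True dip = arctan(0.08044) = 4.6°, dipping toward NNE (azimuth ≈ 031°).

4.6°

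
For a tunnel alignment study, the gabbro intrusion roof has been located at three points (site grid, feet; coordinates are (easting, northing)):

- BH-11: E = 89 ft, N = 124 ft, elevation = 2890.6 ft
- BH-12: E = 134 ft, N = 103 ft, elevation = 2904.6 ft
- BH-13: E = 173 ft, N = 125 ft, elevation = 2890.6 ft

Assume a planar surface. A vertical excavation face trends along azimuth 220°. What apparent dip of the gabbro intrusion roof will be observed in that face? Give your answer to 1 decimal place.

Let the plane be z = a·E + b·N + c.
BH-12−BH-11: 45a − 21b = 14;  BH-13−BH-11: 84a + 1b = 0.
Solving gives a = 0.00774, b = −0.65008.
Unit vector along 220° is (sin 220°, cos 220°) = (-0.6428, -0.7660).
Slope in that direction = a·(-0.6428) + b·(-0.7660) = 0.49302.
Apparent dip = arctan|0.49302| = 26.2° (true dip is 33.0°, so apparent ≤ true as expected).

26.2°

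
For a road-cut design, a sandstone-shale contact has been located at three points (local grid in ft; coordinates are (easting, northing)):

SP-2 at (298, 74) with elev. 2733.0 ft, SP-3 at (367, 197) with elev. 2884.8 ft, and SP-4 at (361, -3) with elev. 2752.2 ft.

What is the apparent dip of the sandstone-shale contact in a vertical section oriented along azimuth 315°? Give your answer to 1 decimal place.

17.5°

Two edge vectors: SP-2→SP-3 = (69, 123, 151.8), SP-2→SP-4 = (63, -77, 19.2).
Normal n = (SP-2→SP-3) × (SP-2→SP-4) = (14050.2, 8238.6, -13062).
So ∂z/∂E = −n_x/n_z = 1.07565 and ∂z/∂N = −n_y/n_z = 0.63073.
Unit vector along 315° is (sin 315°, cos 315°) = (-0.7071, 0.7071).
Slope in that direction = a·(-0.7071) + b·(0.7071) = −0.31461.
Apparent dip = arctan|0.31461| = 17.5° (true dip is 51.3°, so apparent ≤ true as expected).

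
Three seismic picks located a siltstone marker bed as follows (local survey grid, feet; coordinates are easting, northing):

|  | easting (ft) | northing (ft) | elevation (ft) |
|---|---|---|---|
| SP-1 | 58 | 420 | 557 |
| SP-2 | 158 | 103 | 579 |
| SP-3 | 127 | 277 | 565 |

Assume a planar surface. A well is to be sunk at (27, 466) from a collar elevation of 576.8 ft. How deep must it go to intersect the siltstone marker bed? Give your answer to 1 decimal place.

21.7 ft

Two edge vectors: SP-1→SP-2 = (100, -317, 22), SP-1→SP-3 = (69, -143, 8).
Normal n = (SP-1→SP-2) × (SP-1→SP-3) = (610, 718, 7573).
So ∂z/∂easting = −n_x/n_z = −0.08055 and ∂z/∂northing = −n_y/n_z = −0.09481.
Intercept c from SP-1: 557 + 4.67 + 39.82 = 601.49.
At (27, 466): z_contact = −2.17 − 44.18 + 601.49 = 555.14 ft.
Depth below ground = 576.8 − 555.14 = 21.7 ft.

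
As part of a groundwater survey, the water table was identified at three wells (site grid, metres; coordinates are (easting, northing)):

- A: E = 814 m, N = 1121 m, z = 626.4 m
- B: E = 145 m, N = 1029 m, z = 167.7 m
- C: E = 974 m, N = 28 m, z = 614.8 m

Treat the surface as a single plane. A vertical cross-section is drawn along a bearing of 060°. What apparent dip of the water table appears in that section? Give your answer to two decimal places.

32.42°

Two edge vectors: A→B = (-669, -92, -458.7), A→C = (160, -1093, -11.6).
Normal n = (A→B) × (A→C) = (-500291.9, -81152.4, 745937).
So ∂z/∂E = −n_x/n_z = 0.67069 and ∂z/∂N = −n_y/n_z = 0.10879.
Unit vector along 060° is (sin 60°, cos 60°) = (0.8660, 0.5000).
Slope in that direction = a·(0.8660) + b·(0.5000) = 0.63523.
Apparent dip = arctan|0.63523| = 32.42° (true dip is 34.2°, so apparent ≤ true as expected).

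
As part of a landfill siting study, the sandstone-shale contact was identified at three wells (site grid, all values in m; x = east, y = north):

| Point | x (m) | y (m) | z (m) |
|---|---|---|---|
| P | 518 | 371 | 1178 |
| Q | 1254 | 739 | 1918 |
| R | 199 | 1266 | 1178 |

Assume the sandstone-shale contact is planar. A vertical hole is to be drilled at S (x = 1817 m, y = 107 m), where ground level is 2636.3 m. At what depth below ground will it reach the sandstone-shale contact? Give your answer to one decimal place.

430.1 m

Two edge vectors: P→Q = (736, 368, 740), P→R = (-319, 895, 0).
Normal n = (P→Q) × (P→R) = (-662300, -236060, 776112).
So ∂z/∂x = −n_x/n_z = 0.853356 and ∂z/∂y = −n_y/n_z = 0.304157.
Intercept c from P: 1178 − 442.04 − 112.84 = 623.12.
At (1817, 107): z_contact = 1550.55 + 32.54 + 623.12 = 2206.21 m.
Depth below ground = 2636.3 − 2206.21 = 430.1 m.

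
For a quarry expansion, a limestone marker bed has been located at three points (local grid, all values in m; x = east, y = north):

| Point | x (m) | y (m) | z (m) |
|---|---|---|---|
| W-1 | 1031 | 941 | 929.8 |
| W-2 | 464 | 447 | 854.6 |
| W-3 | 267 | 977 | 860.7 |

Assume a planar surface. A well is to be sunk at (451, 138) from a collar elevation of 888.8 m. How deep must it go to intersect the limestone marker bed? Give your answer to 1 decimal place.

49.6 m

Let the plane be z = a·x + b·y + c.
W-2−W-1: −567a − 494b = −75.2;  W-3−W-1: −764a + 36b = −69.1.
Solving gives a = 0.092609, b = 0.045932.
Then c = 929.8 − a·1031 − b·941 = 791.10.
At (451, 138): z_contact = 41.77 + 6.34 + 791.10 = 839.20 m.
Depth below ground = 888.8 − 839.20 = 49.6 m.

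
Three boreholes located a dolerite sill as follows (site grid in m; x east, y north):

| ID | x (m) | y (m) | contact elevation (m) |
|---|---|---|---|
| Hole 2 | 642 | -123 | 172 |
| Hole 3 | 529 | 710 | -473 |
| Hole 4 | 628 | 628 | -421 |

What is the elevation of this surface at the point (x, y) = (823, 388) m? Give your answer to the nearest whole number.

-256 m

Let the plane be z = a·x + b·y + c.
Hole 3−Hole 2: −113a + 833b = −645;  Hole 4−Hole 2: −14a + 751b = −593.
Solving gives a = −0.13079, b = −0.79205.
Then c = 172 − a·642 − b·-123 = 158.55.
At (823, 388): z = −107.6 − 307.3 + 158.55 = -256.4 m.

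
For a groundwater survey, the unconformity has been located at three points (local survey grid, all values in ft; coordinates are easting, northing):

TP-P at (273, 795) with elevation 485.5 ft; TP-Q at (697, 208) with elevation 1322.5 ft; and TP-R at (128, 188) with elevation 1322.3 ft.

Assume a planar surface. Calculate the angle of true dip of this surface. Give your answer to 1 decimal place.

54.3°

Two edge vectors: TP-P→TP-Q = (424, -587, 837), TP-P→TP-R = (-145, -607, 836.8).
Normal n = (TP-P→TP-Q) × (TP-P→TP-R) = (16857.4, -476168.2, -342483).
So ∂z/∂easting = −n_x/n_z = 0.04922 and ∂z/∂northing = −n_y/n_z = −1.39034.
Gradient magnitude |∇z| = √(a² + b²) = √(0.00242 + 1.93305) = 1.39121.
True dip = arctan(1.39121) = 54.3°, dipping toward N (azimuth ≈ 358°).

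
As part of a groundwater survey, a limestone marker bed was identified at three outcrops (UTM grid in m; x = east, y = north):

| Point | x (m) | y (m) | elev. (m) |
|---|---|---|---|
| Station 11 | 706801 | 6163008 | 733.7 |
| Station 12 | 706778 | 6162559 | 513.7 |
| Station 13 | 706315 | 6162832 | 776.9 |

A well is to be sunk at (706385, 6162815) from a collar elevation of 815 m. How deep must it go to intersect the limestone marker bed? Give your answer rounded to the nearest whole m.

Let the plane be z = a·x + b·y + c.
Station 12−Station 11: −23a − 449b = −220;  Station 13−Station 11: −486a − 176b = 43.2.
Solving gives a = −0.27136333, b = 0.50387830.
Then c = 733.7 − a·706801 − b·6163008 = −2912872.42.
At (706385, 6162815): z_contact = −191687.0 + 3105308.7 − 2912872.42 = 749.3 m.
Depth below ground = 815 − 749.3 = 66 m.

66 m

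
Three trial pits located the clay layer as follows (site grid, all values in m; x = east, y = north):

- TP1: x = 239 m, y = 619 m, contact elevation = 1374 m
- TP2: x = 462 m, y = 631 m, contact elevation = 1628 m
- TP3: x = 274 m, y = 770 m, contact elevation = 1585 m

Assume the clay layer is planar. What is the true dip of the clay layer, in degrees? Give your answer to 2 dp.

57.57°

Let the plane be z = a·x + b·y + c.
TP2−TP1: 223a + 12b = 254;  TP3−TP1: 35a + 151b = 211.
Solving gives a = 1.07726, b = 1.14766.
Gradient magnitude |∇z| = √(a² + b²) = √(1.16048 + 1.31711) = 1.57404.
True dip = arctan(1.57404) = 57.57°, dipping toward SW (azimuth ≈ 223°).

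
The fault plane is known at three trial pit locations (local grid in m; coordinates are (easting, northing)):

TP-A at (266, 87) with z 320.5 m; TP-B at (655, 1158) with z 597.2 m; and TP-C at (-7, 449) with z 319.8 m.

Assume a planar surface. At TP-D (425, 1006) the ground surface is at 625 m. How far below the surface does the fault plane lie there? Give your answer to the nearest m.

108 m

Let the plane be z = a·E + b·N + c.
TP-B−TP-A: 389a + 1071b = 276.7;  TP-C−TP-A: −273a + 362b = −0.7.
Solving gives a = 0.23295, b = 0.17375.
Then c = 320.5 − a·266 − b·87 = 243.42.
At (425, 1006): z_contact = 99.0 + 174.8 + 243.42 = 517.2 m.
Depth below ground = 625 − 517.2 = 108 m.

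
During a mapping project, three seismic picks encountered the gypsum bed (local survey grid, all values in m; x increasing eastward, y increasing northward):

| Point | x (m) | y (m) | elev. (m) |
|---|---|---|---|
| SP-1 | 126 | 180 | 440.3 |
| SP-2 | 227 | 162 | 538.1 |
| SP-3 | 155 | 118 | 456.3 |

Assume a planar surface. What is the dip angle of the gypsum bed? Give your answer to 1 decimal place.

45.8°

Two edge vectors: SP-1→SP-2 = (101, -18, 97.8), SP-1→SP-3 = (29, -62, 16).
Normal n = (SP-1→SP-2) × (SP-1→SP-3) = (5775.6, 1220.2, -5740).
So ∂z/∂x = −n_x/n_z = 1.00620 and ∂z/∂y = −n_y/n_z = 0.21258.
Gradient magnitude |∇z| = √(a² + b²) = √(1.01244 + 0.04519) = 1.02841.
True dip = arctan(1.02841) = 45.8°, dipping toward WSW (azimuth ≈ 258°).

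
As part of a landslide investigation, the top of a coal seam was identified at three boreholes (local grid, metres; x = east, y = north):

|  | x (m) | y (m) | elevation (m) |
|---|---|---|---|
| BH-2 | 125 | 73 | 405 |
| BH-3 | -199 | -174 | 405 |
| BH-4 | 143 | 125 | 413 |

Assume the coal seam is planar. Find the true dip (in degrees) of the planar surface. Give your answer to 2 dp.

14.72°

Two edge vectors: BH-2→BH-3 = (-324, -247, 0), BH-2→BH-4 = (18, 52, 8).
Normal n = (BH-2→BH-3) × (BH-2→BH-4) = (-1976, 2592, -12402).
So ∂z/∂x = −n_x/n_z = −0.15933 and ∂z/∂y = −n_y/n_z = 0.20900.
Gradient magnitude |∇z| = √(a² + b²) = √(0.02539 + 0.04368) = 0.26280.
True dip = arctan(0.26280) = 14.72°, dipping toward SE (azimuth ≈ 143°).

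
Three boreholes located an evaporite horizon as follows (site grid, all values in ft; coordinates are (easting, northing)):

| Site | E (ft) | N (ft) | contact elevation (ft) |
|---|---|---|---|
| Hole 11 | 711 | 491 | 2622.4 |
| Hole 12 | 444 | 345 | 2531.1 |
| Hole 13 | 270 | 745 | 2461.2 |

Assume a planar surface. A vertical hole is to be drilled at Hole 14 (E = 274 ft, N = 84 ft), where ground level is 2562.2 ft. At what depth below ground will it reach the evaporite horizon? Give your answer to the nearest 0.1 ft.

Let the plane be z = a·E + b·N + c.
Hole 12−Hole 11: −267a − 146b = −91.3;  Hole 13−Hole 11: −441a + 254b = −161.2.
Solving gives a = 0.35343, b = −0.02101.
Then c = 2622.4 − a·711 − b·491 = 2381.42.
At (274, 84): z_contact = 96.84 − 1.76 + 2381.42 = 2476.50 ft.
Depth below ground = 2562.2 − 2476.50 = 85.7 ft.

85.7 ft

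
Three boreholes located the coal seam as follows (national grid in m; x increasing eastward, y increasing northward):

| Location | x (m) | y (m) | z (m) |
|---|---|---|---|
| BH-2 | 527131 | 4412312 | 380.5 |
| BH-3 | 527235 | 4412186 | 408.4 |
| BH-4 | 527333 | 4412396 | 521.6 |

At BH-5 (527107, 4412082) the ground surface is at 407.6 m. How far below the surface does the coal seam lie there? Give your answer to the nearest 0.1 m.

Two edge vectors: BH-2→BH-3 = (104, -126, 27.9), BH-2→BH-4 = (202, 84, 141.1).
Normal n = (BH-2→BH-3) × (BH-2→BH-4) = (-20122.2, -9038.6, 34188).
So ∂z/∂x = −n_x/n_z = 0.588574939 and ∂z/∂y = −n_y/n_z = 0.264379314.
Intercept c from BH-2: 380.5 − 310256.10 − 1166524.02 = −1476399.62.
At (527107, 4412082): z_contact = 310241.97 + 1166463.21 − 1476399.62 = 305.57 m.
Depth below ground = 407.6 − 305.57 = 102.0 m.

102.0 m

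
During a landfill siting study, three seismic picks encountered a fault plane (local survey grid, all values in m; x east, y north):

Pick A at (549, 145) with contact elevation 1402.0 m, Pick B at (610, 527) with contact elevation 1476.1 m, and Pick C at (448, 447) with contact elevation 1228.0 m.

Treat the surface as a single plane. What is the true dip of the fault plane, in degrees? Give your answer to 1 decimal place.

Let the plane be z = a·x + b·y + c.
Pick B−Pick A: 61a + 382b = 74.1;  Pick C−Pick A: −101a + 302b = −174.
Solving gives a = 1.55860, b = −0.05491.
Gradient magnitude |∇z| = √(a² + b²) = √(2.42922 + 0.00301) = 1.55956.
True dip = arctan(1.55956) = 57.3°, dipping toward W (azimuth ≈ 272°).

57.3°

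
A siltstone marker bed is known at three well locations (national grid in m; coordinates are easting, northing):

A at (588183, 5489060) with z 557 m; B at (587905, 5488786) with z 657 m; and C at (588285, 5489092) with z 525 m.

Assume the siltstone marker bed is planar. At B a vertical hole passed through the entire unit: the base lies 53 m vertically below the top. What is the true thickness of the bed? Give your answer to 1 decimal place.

50.8 m

Two edge vectors: A→B = (-278, -274, 100), A→C = (102, 32, -32).
Normal n = (A→B) × (A→C) = (5568, 1304, 19052).
So ∂z/∂easting = −n_x/n_z = −0.29225 and ∂z/∂northing = −n_y/n_z = −0.06844.
|∇z| = √(a²+b²) = 0.30016, so dip δ = arctan(0.30016) = 16.71°.
True thickness = vertical thickness × cos δ = 53 × cos 16.71° = 50.8 m.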